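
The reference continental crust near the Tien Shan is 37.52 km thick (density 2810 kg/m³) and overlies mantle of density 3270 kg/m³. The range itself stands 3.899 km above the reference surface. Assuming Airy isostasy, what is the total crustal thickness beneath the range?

Root depth r = h ρ_c / (ρ_m − ρ_c) = 3.899 km × 2810 / 460 = 23.82 km.
Total thickness = T + h + r = 37.52 km + 3.899 km + 23.82 km = 65.2 km.

65.2 km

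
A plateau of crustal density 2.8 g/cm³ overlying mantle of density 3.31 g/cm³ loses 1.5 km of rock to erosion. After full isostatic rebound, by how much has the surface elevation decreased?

0.231 km

Rebound u = e ρ_c/ρ_m = 1.5 km × 2.8/3.31 = 1.269 km.
Net surface drop = e − u = 1.5 km − 1.269 km = e (ρ_m − ρ_c)/ρ_m = 0.231 km.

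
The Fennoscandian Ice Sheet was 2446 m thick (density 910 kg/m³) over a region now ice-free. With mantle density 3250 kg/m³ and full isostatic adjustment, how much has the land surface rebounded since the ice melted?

Removing the load lets mantle flow back in; uplift u satisfies ρ_ice t = ρ_m u.
u = t ρ_ice/ρ_m = 2446 m × 910/3250 = 685 m.

685 m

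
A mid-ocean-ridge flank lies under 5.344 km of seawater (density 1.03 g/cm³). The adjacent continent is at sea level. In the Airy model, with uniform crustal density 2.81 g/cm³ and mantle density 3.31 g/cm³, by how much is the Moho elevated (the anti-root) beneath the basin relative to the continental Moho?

19 km

By Archimedes' principle applied to the lithosphere: replacing crust with seawater at the top is compensated by replacing crust with mantle at the base: d (ρ_c − ρ_w) = a (ρ_m − ρ_c).
a = d (ρ_c − ρ_w)/(ρ_m − ρ_c) = 5.344 km × 1.78/0.5 = 19 km.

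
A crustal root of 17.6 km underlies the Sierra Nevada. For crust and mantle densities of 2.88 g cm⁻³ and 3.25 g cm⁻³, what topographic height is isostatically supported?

2.26 km

Equating mass per unit area of the two columns: ρ_c h = (ρ_m − ρ_c) r.
h = r (ρ_m − ρ_c) / ρ_c = 17.6 km × (3.25 − 2.88) / 2.88 = 2.26 km.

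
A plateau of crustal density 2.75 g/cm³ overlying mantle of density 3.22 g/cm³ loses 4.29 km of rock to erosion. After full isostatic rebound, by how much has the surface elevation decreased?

Rebound u = e ρ_c/ρ_m = 4.29 km × 2.75/3.22 = 3.664 km.
Net surface drop = e − u = 4.29 km − 3.664 km = e (ρ_m − ρ_c)/ρ_m = 0.626 km.

0.626 km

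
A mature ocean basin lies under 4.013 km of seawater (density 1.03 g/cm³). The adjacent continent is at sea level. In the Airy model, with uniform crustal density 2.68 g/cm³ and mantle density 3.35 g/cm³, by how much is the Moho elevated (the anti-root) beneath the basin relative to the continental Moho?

Isostatic balance requires: replacing crust with seawater at the top is compensated by replacing crust with mantle at the base: d (ρ_c − ρ_w) = a (ρ_m − ρ_c).
a = d (ρ_c − ρ_w)/(ρ_m − ρ_c) = 4.013 km × 1.65/0.67 = 9.88 km.

9.88 km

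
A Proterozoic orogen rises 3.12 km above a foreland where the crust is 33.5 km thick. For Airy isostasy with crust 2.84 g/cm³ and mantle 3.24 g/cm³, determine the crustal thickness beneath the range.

Root depth r = h ρ_c / (ρ_m − ρ_c) = 3.12 km × 2.84 / 0.4 = 22.15 km.
Total thickness = T + h + r = 33.5 km + 3.12 km + 22.15 km = 58.8 km.

58.8 km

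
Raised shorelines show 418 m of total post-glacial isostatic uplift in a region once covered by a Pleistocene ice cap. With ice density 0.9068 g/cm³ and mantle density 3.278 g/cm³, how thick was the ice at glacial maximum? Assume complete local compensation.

u = t ρ_ice/ρ_m → t = u ρ_m/ρ_ice = 418 m × 3.278/0.9068 = 1510 m.

1510 m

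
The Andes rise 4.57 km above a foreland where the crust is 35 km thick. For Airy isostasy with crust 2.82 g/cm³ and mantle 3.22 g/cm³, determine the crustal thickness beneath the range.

Root depth r = h ρ_c / (ρ_m − ρ_c) = 4.57 km × 2.82 / 0.4 = 32.22 km.
Total thickness = T + h + r = 35 km + 4.57 km + 32.22 km = 71.8 km.

71.8 km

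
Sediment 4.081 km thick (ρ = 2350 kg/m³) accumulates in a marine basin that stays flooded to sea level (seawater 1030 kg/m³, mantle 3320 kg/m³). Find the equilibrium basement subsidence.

2.35 km

Submarine loading: the sediment displaces seawater, and the subsidence is in turn flooded, so s (ρ_m − ρ_w) = t (ρ_sed − ρ_w).
s = 4.081 km × (2350 − 1030) / (3320 − 1030) = 2.35 km.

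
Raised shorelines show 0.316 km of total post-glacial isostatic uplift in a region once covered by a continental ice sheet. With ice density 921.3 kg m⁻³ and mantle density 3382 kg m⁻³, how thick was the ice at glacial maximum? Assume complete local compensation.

1.16 km

u = t ρ_ice/ρ_m → t = u ρ_m/ρ_ice = 0.316 km × 3382/921.3 = 1.16 km.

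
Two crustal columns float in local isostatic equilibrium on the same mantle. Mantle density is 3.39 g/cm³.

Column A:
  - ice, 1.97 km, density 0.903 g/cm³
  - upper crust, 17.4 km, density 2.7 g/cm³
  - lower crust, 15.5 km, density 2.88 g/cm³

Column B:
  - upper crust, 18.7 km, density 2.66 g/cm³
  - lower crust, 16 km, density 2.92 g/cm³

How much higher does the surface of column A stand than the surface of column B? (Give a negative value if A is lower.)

For any compensation level in the mantle, the mantle terms cancel and isostasy reduces to e = (Σt_A − Σt_B) − (Σ(ρt)_A − Σ(ρt)_B) / ρ_m.
Σt_A = 34.87 km; Σt_B = 34.7 km; Σ(ρt)_A = 93.39891; Σ(ρt)_B = 96.462 (in km·g/cm³).
e = (34.87 − 34.7) − (93.39891 − 96.462) / 3.39 = 1.07 km.

1.07 km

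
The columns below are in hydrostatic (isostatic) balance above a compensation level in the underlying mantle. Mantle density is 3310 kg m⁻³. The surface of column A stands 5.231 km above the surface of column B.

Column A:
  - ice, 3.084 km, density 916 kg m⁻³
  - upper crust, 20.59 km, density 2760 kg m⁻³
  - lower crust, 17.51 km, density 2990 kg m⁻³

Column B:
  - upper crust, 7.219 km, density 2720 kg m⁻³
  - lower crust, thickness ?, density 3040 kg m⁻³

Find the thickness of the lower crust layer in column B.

10.1 km

Take the compensation level at the base of the deeper column (depth z_c below the surface of column A) and equate Σ ρ_i t_i down to z_c; mantle fills any gap and the z_c terms cancel.
Column A: 3.084×916 + 20.59×2760 + 17.51×2990 + (z_c − 41.184)×3310
Column B: 5.231×0 + 7.219×2720 + x×3040 + (z_c − 5.231 − 7.219 − x)×3310
The z_c×3310 term appears on both sides and cancels. Collect the known terms of each column as K = Σ(ρt)_known − 3310 × (depth of known layers): K_A = 112008.244 − 3310×41.184 = −24310.796; K_B = 19635.68 − 3310×(5.231 + 7.219) = −21573.82.
Balance: K_A = K_B − x×(3310 − 3040), so x = (K_B − K_A)/(3310 − 3040) = 2736.98/270 = 10.1 km.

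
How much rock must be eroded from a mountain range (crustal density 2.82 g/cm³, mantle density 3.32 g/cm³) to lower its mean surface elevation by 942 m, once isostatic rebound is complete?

6250 m

Net drop Δ = e − u = e − e ρ_c/ρ_m = e (ρ_m − ρ_c)/ρ_m.
e = Δ ρ_m/(ρ_m − ρ_c) = 942 m × 3.32/0.5 = 6250 m.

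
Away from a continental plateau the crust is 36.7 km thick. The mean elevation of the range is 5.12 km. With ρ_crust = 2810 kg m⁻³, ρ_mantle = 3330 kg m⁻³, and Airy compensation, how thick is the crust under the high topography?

69.5 km

Root depth r = h ρ_c / (ρ_m − ρ_c) = 5.12 km × 2810 / 520 = 27.67 km.
Total thickness = T + h + r = 36.7 km + 5.12 km + 27.67 km = 69.5 km.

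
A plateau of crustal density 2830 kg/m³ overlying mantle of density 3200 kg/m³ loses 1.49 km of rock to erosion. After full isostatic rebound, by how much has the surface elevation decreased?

Rebound u = e ρ_c/ρ_m = 1.49 km × 2830/3200 = 1.318 km.
Net surface drop = e − u = 1.49 km − 1.318 km = e (ρ_m − ρ_c)/ρ_m = 0.172 km.

0.172 km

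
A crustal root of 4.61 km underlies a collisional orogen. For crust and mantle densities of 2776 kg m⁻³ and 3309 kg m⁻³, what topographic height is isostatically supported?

0.885 km

Balancing pressure at the compensation depth: ρ_c h = (ρ_m − ρ_c) r.
h = r (ρ_m − ρ_c) / ρ_c = 4.61 km × (3309 − 2776) / 2776 = 0.885 km.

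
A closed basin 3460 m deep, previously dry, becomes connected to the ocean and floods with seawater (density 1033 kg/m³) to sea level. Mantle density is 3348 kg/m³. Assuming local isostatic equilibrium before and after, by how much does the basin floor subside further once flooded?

After flooding the water column is d + s deep. Its weight must equal the weight of mantle displaced by the extra subsidence s: (d + s) ρ_w = s ρ_m.
s = d ρ_w / (ρ_m − ρ_w) = 3460 m × 1033/(3348 − 1033) = 1540 m.

1540 m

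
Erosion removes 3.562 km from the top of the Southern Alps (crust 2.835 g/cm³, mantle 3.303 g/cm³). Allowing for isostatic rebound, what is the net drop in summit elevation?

Rebound u = e ρ_c/ρ_m = 3.562 km × 2.835/3.303 = 3.057 km.
Net surface drop = e − u = 3.562 km − 3.057 km = e (ρ_m − ρ_c)/ρ_m = 0.505 km.

0.505 km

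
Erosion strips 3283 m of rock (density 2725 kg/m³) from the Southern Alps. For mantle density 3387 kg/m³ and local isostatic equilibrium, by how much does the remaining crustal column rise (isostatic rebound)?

Unloading: uplift u = e ρ_c/ρ_m = 3283 m × 2725/3387 = 2640 m.

2640 m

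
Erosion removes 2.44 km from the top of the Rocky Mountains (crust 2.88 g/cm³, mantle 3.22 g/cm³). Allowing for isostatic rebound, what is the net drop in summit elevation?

Rebound u = e ρ_c/ρ_m = 2.44 km × 2.88/3.22 = 2.182 km.
Net surface drop = e − u = 2.44 km − 2.182 km = e (ρ_m − ρ_c)/ρ_m = 0.258 km.

0.258 km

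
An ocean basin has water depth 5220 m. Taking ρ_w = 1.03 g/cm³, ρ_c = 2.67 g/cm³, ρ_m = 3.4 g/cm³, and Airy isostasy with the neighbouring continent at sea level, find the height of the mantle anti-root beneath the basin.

In Airy isostatic equilibrium: replacing crust with seawater at the top is compensated by replacing crust with mantle at the base: d (ρ_c − ρ_w) = a (ρ_m − ρ_c).
a = d (ρ_c − ρ_w)/(ρ_m − ρ_c) = 5220 m × 1.64/0.73 = 11700 m.

11700 m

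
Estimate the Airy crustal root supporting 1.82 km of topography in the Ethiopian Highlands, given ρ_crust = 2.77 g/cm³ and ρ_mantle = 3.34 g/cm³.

Equating mass per unit area of the two columns: the weight of the topography is balanced by the buoyancy of the root, ρ_c h = (ρ_m − ρ_c) r.
r = h · ρ_c / (ρ_m − ρ_c) = 1.82 km × 2.77 / (3.34 − 2.77) = 8.84 km.

8.84 km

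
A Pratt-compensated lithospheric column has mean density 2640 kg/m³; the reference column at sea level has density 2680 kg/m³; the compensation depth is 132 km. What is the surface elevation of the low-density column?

ρ_ref D = ρ (D + h) → h = D (ρ_ref − ρ)/ρ.
h = 132 km × (2680 − 2640)/2640 = 2 km.

2 km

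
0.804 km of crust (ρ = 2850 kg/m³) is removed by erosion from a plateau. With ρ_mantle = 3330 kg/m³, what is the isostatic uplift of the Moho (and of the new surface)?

0.688 km

Unloading: uplift u = e ρ_c/ρ_m = 0.804 km × 2850/3330 = 0.688 km.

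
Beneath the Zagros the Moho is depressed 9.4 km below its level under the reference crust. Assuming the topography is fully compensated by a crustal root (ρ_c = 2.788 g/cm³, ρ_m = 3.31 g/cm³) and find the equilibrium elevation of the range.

Isostatic balance requires: ρ_c h = (ρ_m − ρ_c) r.
h = r (ρ_m − ρ_c) / ρ_c = 9.4 km × (3.31 − 2.788) / 2.788 = 1.76 km.

1.76 km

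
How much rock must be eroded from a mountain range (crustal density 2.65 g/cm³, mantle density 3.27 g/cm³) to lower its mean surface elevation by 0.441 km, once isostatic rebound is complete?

Net drop Δ = e − u = e − e ρ_c/ρ_m = e (ρ_m − ρ_c)/ρ_m.
e = Δ ρ_m/(ρ_m − ρ_c) = 0.441 km × 3.27/0.62 = 2.33 km.

2.33 km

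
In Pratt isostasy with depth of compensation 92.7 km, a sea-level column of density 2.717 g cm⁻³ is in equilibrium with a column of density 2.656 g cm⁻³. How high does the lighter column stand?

2.13 km

ρ_ref D = ρ (D + h) → h = D (ρ_ref − ρ)/ρ.
h = 92.7 km × (2.717 − 2.656)/2.656 = 2.13 km.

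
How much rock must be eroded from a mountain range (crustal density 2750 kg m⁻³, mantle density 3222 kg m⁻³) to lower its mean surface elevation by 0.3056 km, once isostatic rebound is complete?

2.09 km

Net drop Δ = e − u = e − e ρ_c/ρ_m = e (ρ_m − ρ_c)/ρ_m.
e = Δ ρ_m/(ρ_m − ρ_c) = 0.3056 km × 3222/472 = 2.09 km.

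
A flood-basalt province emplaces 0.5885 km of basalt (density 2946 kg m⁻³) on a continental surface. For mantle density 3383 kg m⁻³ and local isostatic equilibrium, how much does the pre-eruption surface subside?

Subaerial loading: s = t ρ_load / ρ_m.
s = 0.5885 km × 2946/3383 = 0.512 km.

0.512 km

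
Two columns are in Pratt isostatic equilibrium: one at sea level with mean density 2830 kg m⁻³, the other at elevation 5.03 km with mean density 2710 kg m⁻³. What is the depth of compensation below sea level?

114 km

ρ_ref D = ρ (D + h) → D (ρ_ref − ρ) = ρ h.
D = ρ h/(ρ_ref − ρ) = 2710 × 5.03 km/(2830 − 2710) = 114 km.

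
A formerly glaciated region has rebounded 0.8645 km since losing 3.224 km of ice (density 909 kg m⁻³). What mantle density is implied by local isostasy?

3390 kg m⁻³

ρ_m = ρ_ice t / u = 909 × 3.224 km/0.8645 km = 3390 kg m⁻³.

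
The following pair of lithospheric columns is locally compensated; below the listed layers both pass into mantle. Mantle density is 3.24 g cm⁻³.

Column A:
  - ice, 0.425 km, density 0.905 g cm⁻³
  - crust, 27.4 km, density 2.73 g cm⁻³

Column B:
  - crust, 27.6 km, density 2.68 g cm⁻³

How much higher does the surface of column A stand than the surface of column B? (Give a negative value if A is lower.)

For any compensation level in the mantle, the mantle terms cancel and isostasy reduces to e = (Σt_A − Σt_B) − (Σ(ρt)_A − Σ(ρt)_B) / ρ_m.
Σt_A = 27.825 km; Σt_B = 27.6 km; Σ(ρt)_A = 75.186625; Σ(ρt)_B = 73.968 (in km·g cm⁻³).
e = (27.825 − 27.6) − (75.186625 − 73.968) / 3.24 = −0.151 km.

−0.151 km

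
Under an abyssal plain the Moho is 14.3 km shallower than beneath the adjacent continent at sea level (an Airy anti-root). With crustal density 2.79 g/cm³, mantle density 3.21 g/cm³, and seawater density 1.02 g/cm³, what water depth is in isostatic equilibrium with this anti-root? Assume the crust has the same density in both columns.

3.39 km

Replacing a thickness d of crust by seawater at the top must be balanced by replacing crust with mantle at the base: d (ρ_c − ρ_w) = a (ρ_m − ρ_c).
d = a (ρ_m − ρ_c)/(ρ_c − ρ_w) = 14.3 km × 0.42/1.77 = 3.39 km.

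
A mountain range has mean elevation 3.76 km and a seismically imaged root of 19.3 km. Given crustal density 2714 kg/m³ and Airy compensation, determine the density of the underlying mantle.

Airy balance: ρ_c h = (ρ_m − ρ_c) r → ρ_m = ρ_c (1 + h/r).
ρ_m = 2714 × (1 + 3.76 km/19.3 km) = 3240 kg/m³.

3240 kg/m³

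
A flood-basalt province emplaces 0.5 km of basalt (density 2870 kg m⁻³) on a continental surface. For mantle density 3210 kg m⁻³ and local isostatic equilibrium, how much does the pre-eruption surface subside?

0.447 km

Subaerial loading: s = t ρ_load / ρ_m.
s = 0.5 km × 2870/3210 = 0.447 km.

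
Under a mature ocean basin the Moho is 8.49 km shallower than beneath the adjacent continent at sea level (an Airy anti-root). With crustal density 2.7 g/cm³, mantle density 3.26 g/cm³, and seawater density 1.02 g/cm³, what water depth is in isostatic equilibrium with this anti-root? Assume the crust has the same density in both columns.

2.83 km

Replacing a thickness d of crust by seawater at the top must be balanced by replacing crust with mantle at the base: d (ρ_c − ρ_w) = a (ρ_m − ρ_c).
d = a (ρ_m − ρ_c)/(ρ_c − ρ_w) = 8.49 km × 0.56/1.68 = 2.83 km.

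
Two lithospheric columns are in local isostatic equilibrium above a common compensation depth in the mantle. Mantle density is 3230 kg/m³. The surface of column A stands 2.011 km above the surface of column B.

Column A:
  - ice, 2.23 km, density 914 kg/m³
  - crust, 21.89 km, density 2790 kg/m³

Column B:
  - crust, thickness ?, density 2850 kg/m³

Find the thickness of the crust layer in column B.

21.8 km

Take the compensation level at the base of the deeper column (depth z_c below the surface of column A) and equate Σ ρ_i t_i down to z_c; mantle fills any gap and the z_c terms cancel.
Column A: 2.23×914 + 21.89×2790 + (z_c − 24.12)×3230
Column B: 2.011×0 + x×2850 + (z_c − 2.011 − 0 − x)×3230
The z_c×3230 term appears on both sides and cancels. Collect the known terms of each column as K = Σ(ρt)_known − 3230 × (depth of known layers): K_A = 63111.32 − 3230×24.12 = −14796.28; K_B = 0 − 3230×(2.011 + 0) = −6495.53.
Balance: K_A = K_B − x×(3230 − 2850), so x = (K_B − K_A)/(3230 − 2850) = 8300.75/380 = 21.8 km.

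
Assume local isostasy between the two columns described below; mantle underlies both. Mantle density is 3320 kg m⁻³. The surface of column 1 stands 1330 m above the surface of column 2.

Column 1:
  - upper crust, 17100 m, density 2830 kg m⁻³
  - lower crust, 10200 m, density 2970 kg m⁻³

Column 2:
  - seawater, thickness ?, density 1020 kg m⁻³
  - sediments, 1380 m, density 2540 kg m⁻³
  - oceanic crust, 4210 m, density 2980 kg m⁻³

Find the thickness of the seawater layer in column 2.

2190 m

Take the compensation level at the base of the deeper column (depth z_c below the surface of column 1) and equate Σ ρ_i t_i down to z_c; mantle fills any gap and the z_c terms cancel.
Column 1: 17100×2830 + 10200×2970 + (z_c − 27300)×3320
Column 2: 1330×0 + x×1020 + 1380×2540 + 4210×2980 + (z_c − 1330 − 5590 − x)×3320
The z_c×3320 term appears on both sides and cancels. Collect the known terms of each column as K = Σ(ρt)_known − 3320 × (depth of known layers): K_1 = 78687000 − 3320×27300 = −11949000; K_2 = 16051000 − 3320×(1330 + 5590) = −6923400.
Balance: K_1 = K_2 − x×(3320 − 1020), so x = (K_2 − K_1)/(3320 − 1020) = 5025600/2300 = 2190 m.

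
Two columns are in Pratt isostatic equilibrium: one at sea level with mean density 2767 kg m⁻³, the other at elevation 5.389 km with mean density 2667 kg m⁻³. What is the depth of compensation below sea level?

ρ_ref D = ρ (D + h) → D (ρ_ref − ρ) = ρ h.
D = ρ h/(ρ_ref − ρ) = 2667 × 5.389 km/(2767 − 2667) = 144 km.

144 km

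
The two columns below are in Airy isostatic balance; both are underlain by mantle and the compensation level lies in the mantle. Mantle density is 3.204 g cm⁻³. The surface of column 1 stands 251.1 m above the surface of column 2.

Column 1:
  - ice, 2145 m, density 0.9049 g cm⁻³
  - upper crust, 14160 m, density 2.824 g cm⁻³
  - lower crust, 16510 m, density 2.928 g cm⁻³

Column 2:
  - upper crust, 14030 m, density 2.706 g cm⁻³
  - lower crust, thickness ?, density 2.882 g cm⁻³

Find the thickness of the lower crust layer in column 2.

22000 m

Take the compensation level at the base of the deeper column (depth z_c below the surface of column 1) and equate Σ ρ_i t_i down to z_c; mantle fills any gap and the z_c terms cancel.
Column 1: 2145×0.9049 + 14160×2.824 + 16510×2.928 + (z_c − 32815)×3.204
Column 2: 251.1×0 + 14030×2.706 + x×2.882 + (z_c − 251.1 − 14030 − x)×3.204
The z_c×3.204 term appears on both sides and cancels. Collect the known terms of each column as K = Σ(ρt)_known − 3.204 × (depth of known layers): K_1 = 90270.1305 − 3.204×32815 = −14869.1295; K_2 = 37965.18 − 3.204×(251.1 + 14030) = −7791.4644.
Balance: K_1 = K_2 − x×(3.204 − 2.882), so x = (K_2 − K_1)/(3.204 − 2.882) = 7077.67/0.322 = 22000 m.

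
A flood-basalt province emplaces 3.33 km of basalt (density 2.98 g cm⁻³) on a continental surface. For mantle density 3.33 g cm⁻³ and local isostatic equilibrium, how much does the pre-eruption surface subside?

Subaerial loading: s = t ρ_load / ρ_m.
s = 3.33 km × 2.98/3.33 = 2.98 km.

2.98 km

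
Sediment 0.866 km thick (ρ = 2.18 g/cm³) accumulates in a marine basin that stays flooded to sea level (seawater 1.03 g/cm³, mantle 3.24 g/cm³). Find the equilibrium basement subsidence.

Submarine loading: the sediment displaces seawater, and the subsidence is in turn flooded, so s (ρ_m − ρ_w) = t (ρ_sed − ρ_w).
s = 0.866 km × (2.18 − 1.03) / (3.24 − 1.03) = 0.451 km.

0.451 km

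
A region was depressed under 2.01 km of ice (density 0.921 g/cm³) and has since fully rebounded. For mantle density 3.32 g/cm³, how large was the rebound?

0.558 km

Removing the load lets mantle flow back in; uplift u satisfies ρ_ice t = ρ_m u.
u = t ρ_ice/ρ_m = 2.01 km × 0.921/3.32 = 0.558 km.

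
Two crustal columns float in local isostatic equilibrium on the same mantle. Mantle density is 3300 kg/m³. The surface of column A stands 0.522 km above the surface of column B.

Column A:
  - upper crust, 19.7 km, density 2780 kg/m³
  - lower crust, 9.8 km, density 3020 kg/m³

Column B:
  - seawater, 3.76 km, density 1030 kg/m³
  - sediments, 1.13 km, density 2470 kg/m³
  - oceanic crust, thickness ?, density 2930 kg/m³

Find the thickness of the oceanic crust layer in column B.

4.84 km

Take the compensation level at the base of the deeper column (depth z_c below the surface of column A) and equate Σ ρ_i t_i down to z_c; mantle fills any gap and the z_c terms cancel.
Column A: 19.7×2780 + 9.8×3020 + (z_c − 29.5)×3300
Column B: 0.522×0 + 3.76×1030 + 1.13×2470 + x×2930 + (z_c − 0.522 − 4.89 − x)×3300
The z_c×3300 term appears on both sides and cancels. Collect the known terms of each column as K = Σ(ρt)_known − 3300 × (depth of known layers): K_A = 84362 − 3300×29.5 = −12988; K_B = 6663.9 − 3300×(0.522 + 4.89) = −11195.7.
Balance: K_A = K_B − x×(3300 − 2930), so x = (K_B − K_A)/(3300 − 2930) = 1792.3/370 = 4.84 km.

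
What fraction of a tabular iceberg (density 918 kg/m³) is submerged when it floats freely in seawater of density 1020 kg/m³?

Submerged fraction = ρ_obj/ρ_fluid = 918/1020 = 0.9.

0.9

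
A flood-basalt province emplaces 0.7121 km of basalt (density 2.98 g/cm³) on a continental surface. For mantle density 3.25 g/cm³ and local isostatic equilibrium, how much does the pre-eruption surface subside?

0.653 km

Subaerial loading: s = t ρ_load / ρ_m.
s = 0.7121 km × 2.98/3.25 = 0.653 km.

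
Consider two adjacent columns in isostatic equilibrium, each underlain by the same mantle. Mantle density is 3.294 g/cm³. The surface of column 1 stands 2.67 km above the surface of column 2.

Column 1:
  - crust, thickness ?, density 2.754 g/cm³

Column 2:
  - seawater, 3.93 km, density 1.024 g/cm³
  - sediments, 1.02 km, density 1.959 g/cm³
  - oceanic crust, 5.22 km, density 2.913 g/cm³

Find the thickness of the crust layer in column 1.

Take the compensation level at the base of the deeper column (depth z_c below the surface of column 1) and equate Σ ρ_i t_i down to z_c; mantle fills any gap and the z_c terms cancel.
Column 1: x×2.754 + (z_c − 0 − x)×3.294
Column 2: 2.67×0 + 3.93×1.024 + 1.02×1.959 + 5.22×2.913 + (z_c − 2.67 − 10.17)×3.294
The z_c×3.294 term appears on both sides and cancels. Collect the known terms of each column as K = Σ(ρt)_known − 3.294 × (depth of known layers): K_1 = 0 − 3.294×0 = 0; K_2 = 21.22836 − 3.294×(2.67 + 10.17) = −21.0666.
Balance: K_1 − x×(3.294 − 2.754) = K_2, so x = (K_1 − K_2)/(3.294 − 2.754) = 21.0666/0.54 = 39 km.

39 km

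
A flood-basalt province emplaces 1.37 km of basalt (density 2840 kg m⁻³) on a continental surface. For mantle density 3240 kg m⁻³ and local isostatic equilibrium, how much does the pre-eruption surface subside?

1.2 km

Subaerial loading: s = t ρ_load / ρ_m.
s = 1.37 km × 2840/3240 = 1.2 km.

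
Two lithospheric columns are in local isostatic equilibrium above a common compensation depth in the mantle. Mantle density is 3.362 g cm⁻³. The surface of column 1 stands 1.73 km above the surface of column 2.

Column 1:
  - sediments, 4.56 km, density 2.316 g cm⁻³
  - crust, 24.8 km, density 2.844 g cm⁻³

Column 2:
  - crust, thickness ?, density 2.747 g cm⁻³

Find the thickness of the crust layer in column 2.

Take the compensation level at the base of the deeper column (depth z_c below the surface of column 1) and equate Σ ρ_i t_i down to z_c; mantle fills any gap and the z_c terms cancel.
Column 1: 4.56×2.316 + 24.8×2.844 + (z_c − 29.36)×3.362
Column 2: 1.73×0 + x×2.747 + (z_c − 1.73 − 0 − x)×3.362
The z_c×3.362 term appears on both sides and cancels. Collect the known terms of each column as K = Σ(ρt)_known − 3.362 × (depth of known layers): K_1 = 81.09216 − 3.362×29.36 = −17.61616; K_2 = 0 − 3.362×(1.73 + 0) = −5.81626.
Balance: K_1 = K_2 − x×(3.362 − 2.747), so x = (K_2 − K_1)/(3.362 − 2.747) = 11.7999/0.615 = 19.2 km.

19.2 km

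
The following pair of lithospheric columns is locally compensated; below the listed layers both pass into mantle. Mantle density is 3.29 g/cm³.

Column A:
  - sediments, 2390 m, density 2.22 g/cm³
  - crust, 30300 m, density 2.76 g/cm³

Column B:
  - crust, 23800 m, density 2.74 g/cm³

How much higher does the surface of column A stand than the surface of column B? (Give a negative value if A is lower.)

1680 m

For any compensation level in the mantle, the mantle terms cancel and isostasy reduces to e = (Σt_A − Σt_B) − (Σ(ρt)_A − Σ(ρt)_B) / ρ_m.
Σt_A = 32690 m; Σt_B = 23800 m; Σ(ρt)_A = 88933.8; Σ(ρt)_B = 65212 (in m·g/cm³).
e = (32690 − 23800) − (88933.8 − 65212) / 3.29 = 1680 m.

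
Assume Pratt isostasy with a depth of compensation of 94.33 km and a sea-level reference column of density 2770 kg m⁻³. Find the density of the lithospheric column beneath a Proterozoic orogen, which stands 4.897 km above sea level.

Pratt balance: ρ_ref D = ρ (D + h).
ρ = ρ_ref D/(D + h) = 2770 × 94.33 km/(94.33 km + 4.897 km) = 2630 kg m⁻³.

2630 kg m⁻³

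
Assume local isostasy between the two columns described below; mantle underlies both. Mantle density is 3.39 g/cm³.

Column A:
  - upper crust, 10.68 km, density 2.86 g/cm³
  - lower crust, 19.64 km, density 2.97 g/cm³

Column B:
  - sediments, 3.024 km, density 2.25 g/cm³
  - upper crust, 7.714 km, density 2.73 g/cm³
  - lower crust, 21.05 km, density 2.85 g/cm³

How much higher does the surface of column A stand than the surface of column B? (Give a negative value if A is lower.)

−1.77 km

For any compensation level in the mantle, the mantle terms cancel and isostasy reduces to e = (Σt_A − Σt_B) − (Σ(ρt)_A − Σ(ρt)_B) / ρ_m.
Σt_A = 30.32 km; Σt_B = 31.788 km; Σ(ρt)_A = 88.8756; Σ(ρt)_B = 87.85572 (in km·g/cm³).
e = (30.32 − 31.788) − (88.8756 − 87.85572) / 3.39 = −1.77 km.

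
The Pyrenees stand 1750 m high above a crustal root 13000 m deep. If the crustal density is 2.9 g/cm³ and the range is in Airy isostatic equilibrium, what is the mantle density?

Airy balance: ρ_c h = (ρ_m − ρ_c) r → ρ_m = ρ_c (1 + h/r).
ρ_m = 2.9 × (1 + 1750 m/13000 m) = 3.29 g/cm³.

3.29 g/cm³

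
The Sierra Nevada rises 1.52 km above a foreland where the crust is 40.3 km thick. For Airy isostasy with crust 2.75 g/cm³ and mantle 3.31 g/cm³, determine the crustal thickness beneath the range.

49.3 km

Root depth r = h ρ_c / (ρ_m − ρ_c) = 1.52 km × 2.75 / 0.56 = 7.464 km.
Total thickness = T + h + r = 40.3 km + 1.52 km + 7.464 km = 49.3 km.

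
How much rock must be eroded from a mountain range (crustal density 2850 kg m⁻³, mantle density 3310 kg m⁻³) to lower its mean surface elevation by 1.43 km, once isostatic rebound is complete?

Net drop Δ = e − u = e − e ρ_c/ρ_m = e (ρ_m − ρ_c)/ρ_m.
e = Δ ρ_m/(ρ_m − ρ_c) = 1.43 km × 3310/460 = 10.3 km.

10.3 km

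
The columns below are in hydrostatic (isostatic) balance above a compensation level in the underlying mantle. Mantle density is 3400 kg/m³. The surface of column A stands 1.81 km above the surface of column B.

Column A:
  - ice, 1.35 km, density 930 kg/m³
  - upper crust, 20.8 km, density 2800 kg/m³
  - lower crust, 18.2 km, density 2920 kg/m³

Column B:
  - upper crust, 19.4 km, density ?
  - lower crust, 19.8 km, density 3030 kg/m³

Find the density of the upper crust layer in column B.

Take the compensation level at the base of the deeper column (depth z_c below the surface of column A) and equate Σ ρ_i t_i down to z_c; mantle fills any gap and the z_c terms cancel.
Column A: 1.35×930 + 20.8×2800 + 18.2×2920 + (z_c − 40.35)×3400
Column B: 1.81×0 + 19.4×ρ + 19.8×3030 + (z_c − 1.81 − 39.2)×3400
The z_c×3400 term appears on both sides and cancels. Collect the known terms of each column as K = Σ(ρt)_known − 3400 × (depth of known layers): K_A = 112639.5 − 3400×40.35 = −24550.5; K_B = 59994 − 3400×(1.81 + 39.2) = −79440.
Balance: K_A = K_B + 19.4×ρ, so ρ = (K_A − K_B)/19.4 = 54889.5/19.4 = 2830 kg/m³.

2830 kg/m³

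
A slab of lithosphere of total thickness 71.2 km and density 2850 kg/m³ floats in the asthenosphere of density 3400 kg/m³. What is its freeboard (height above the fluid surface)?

11.5 km

Floating equilibrium: submerged depth d = t ρ_obj/ρ_fluid = 71.2 km × 2850/3400 = 59.68 km.
Freeboard = t − d = 71.2 km − 59.68 km = 11.5 km.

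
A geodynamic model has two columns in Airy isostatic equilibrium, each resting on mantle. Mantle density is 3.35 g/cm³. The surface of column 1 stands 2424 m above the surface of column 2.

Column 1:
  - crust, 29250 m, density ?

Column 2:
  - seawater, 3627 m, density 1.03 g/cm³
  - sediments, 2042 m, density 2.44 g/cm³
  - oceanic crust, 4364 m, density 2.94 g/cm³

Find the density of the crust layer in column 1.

Take the compensation level at the base of the deeper column (depth z_c below the surface of column 1) and equate Σ ρ_i t_i down to z_c; mantle fills any gap and the z_c terms cancel.
Column 1: 29250×ρ + (z_c − 29250)×3.35
Column 2: 2424×0 + 3627×1.03 + 2042×2.44 + 4364×2.94 + (z_c − 2424 − 10033)×3.35
The z_c×3.35 term appears on both sides and cancels. Collect the known terms of each column as K = Σ(ρt)_known − 3.35 × (depth of known layers): K_1 = 0 − 3.35×29250 = −97987.5; K_2 = 21548.45 − 3.35×(2424 + 10033) = −20182.5.
Balance: K_1 + 29250×ρ = K_2, so ρ = (K_2 − K_1)/29250 = 77805/29250 = 2.66 g/cm³.

2.66 g/cm³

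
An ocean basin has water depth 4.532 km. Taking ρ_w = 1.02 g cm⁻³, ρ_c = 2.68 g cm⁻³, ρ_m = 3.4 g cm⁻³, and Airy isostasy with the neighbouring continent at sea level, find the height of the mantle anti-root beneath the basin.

10.4 km

In Airy isostatic equilibrium: replacing crust with seawater at the top is compensated by replacing crust with mantle at the base: d (ρ_c − ρ_w) = a (ρ_m − ρ_c).
a = d (ρ_c − ρ_w)/(ρ_m − ρ_c) = 4.532 km × 1.66/0.72 = 10.4 km.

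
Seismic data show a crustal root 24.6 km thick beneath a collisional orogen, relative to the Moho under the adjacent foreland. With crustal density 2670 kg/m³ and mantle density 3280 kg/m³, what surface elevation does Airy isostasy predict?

5.62 km

Isostatic balance requires: ρ_c h = (ρ_m − ρ_c) r.
h = r (ρ_m − ρ_c) / ρ_c = 24.6 km × (3280 − 2670) / 2670 = 5.62 km.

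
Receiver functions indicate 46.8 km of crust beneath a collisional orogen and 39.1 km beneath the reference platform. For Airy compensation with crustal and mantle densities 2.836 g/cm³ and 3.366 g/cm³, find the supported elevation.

1.21 km

Excess crust Δ = 46.8 km − 39.1 km = 7.7 km, split between elevation h and root r with h + r = Δ.
Airy balance ρ_c h = (ρ_m − ρ_c) r gives r = h ρ_c/(ρ_m − ρ_c), so h (1 + ρ_c/(ρ_m − ρ_c)) = Δ, i.e. h = Δ (ρ_m − ρ_c)/ρ_m.
h = 7.7 km × 0.53/3.366 = 1.21 km.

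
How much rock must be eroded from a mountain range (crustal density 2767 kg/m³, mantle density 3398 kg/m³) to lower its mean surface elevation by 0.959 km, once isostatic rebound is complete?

Net drop Δ = e − u = e − e ρ_c/ρ_m = e (ρ_m − ρ_c)/ρ_m.
e = Δ ρ_m/(ρ_m − ρ_c) = 0.959 km × 3398/631 = 5.16 km.

5.16 km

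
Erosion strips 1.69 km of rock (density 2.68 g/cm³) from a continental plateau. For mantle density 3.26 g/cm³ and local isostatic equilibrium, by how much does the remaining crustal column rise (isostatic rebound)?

Unloading: uplift u = e ρ_c/ρ_m = 1.69 km × 2.68/3.26 = 1.39 km.

1.39 km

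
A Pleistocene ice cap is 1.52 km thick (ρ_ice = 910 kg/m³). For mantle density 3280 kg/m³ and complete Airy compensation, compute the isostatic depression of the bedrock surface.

0.422 km

By Archimedes' principle applied to the lithosphere: the ice load ρ_ice t is balanced by mantle displaced below, ρ_m s.
s = t ρ_ice / ρ_m = 1.52 km × 910/3280 = 0.422 km.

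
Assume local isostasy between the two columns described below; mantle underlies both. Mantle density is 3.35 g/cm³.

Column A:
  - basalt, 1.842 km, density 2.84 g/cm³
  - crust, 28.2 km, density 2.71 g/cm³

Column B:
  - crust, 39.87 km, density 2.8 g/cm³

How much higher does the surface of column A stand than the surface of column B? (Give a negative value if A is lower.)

For any compensation level in the mantle, the mantle terms cancel and isostasy reduces to e = (Σt_A − Σt_B) − (Σ(ρt)_A − Σ(ρt)_B) / ρ_m.
Σt_A = 30.042 km; Σt_B = 39.87 km; Σ(ρt)_A = 81.65328; Σ(ρt)_B = 111.636 (in km·g/cm³).
e = (30.042 − 39.87) − (81.65328 − 111.636) / 3.35 = −0.878 km.

−0.878 km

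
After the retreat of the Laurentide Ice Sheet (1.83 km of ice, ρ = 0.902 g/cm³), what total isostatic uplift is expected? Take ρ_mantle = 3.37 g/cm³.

0.49 km

Removing the load lets mantle flow back in; uplift u satisfies ρ_ice t = ρ_m u.
u = t ρ_ice/ρ_m = 1.83 km × 0.902/3.37 = 0.49 km.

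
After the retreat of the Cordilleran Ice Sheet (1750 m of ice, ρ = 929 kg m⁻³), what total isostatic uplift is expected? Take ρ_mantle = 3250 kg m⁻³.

500 m

Removing the load lets mantle flow back in; uplift u satisfies ρ_ice t = ρ_m u.
u = t ρ_ice/ρ_m = 1750 m × 929/3250 = 500 m.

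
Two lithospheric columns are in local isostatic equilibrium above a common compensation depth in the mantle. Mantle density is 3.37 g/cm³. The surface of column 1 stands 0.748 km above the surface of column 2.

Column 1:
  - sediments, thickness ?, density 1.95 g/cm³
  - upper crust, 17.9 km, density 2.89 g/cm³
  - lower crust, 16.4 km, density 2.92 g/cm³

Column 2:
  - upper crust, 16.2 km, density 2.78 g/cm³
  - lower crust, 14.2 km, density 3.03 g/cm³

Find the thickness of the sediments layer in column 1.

0.658 km

Take the compensation level at the base of the deeper column (depth z_c below the surface of column 1) and equate Σ ρ_i t_i down to z_c; mantle fills any gap and the z_c terms cancel.
Column 1: x×1.95 + 17.9×2.89 + 16.4×2.92 + (z_c − 34.3 − x)×3.37
Column 2: 0.748×0 + 16.2×2.78 + 14.2×3.03 + (z_c − 0.748 − 30.4)×3.37
The z_c×3.37 term appears on both sides and cancels. Collect the known terms of each column as K = Σ(ρt)_known − 3.37 × (depth of known layers): K_1 = 99.619 − 3.37×34.3 = −15.972; K_2 = 88.062 − 3.37×(0.748 + 30.4) = −16.90676.
Balance: K_1 − x×(3.37 − 1.95) = K_2, so x = (K_1 − K_2)/(3.37 − 1.95) = 0.93476/1.42 = 0.658 km.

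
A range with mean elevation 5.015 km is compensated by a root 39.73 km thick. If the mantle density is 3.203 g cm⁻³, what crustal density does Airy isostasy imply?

ρ_c h = (ρ_m − ρ_c) r → ρ_c (h + r) = ρ_m r → ρ_c = ρ_m r / (h + r).
ρ_c = 3.203 × 39.73 km / (5.015 km + 39.73 km) = 2.84 g cm⁻³.

2.84 g cm⁻³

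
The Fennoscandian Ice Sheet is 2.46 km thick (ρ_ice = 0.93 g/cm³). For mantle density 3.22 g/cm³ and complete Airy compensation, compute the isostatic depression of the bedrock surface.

0.71 km

Equating mass per unit area of the two columns: the ice load ρ_ice t is balanced by mantle displaced below, ρ_m s.
s = t ρ_ice / ρ_m = 2.46 km × 0.93/3.22 = 0.71 km.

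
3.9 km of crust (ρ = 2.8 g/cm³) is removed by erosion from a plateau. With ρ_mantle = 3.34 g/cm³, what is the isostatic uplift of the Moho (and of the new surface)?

3.27 km

Unloading: uplift u = e ρ_c/ρ_m = 3.9 km × 2.8/3.34 = 3.27 km.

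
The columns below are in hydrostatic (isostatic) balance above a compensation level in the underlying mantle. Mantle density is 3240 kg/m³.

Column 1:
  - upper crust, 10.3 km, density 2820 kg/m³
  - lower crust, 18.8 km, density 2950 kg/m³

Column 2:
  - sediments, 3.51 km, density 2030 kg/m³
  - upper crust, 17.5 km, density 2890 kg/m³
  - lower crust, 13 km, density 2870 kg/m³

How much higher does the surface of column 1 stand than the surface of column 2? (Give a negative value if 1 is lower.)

For any compensation level in the mantle, the mantle terms cancel and isostasy reduces to e = (Σt_1 − Σt_2) − (Σ(ρt)_1 − Σ(ρt)_2) / ρ_m.
Σt_1 = 29.1 km; Σt_2 = 34.01 km; Σ(ρt)_1 = 84506; Σ(ρt)_2 = 95010.3 (in km·kg/m³).
e = (29.1 − 34.01) − (84506 − 95010.3) / 3240 = −1.67 km.

−1.67 km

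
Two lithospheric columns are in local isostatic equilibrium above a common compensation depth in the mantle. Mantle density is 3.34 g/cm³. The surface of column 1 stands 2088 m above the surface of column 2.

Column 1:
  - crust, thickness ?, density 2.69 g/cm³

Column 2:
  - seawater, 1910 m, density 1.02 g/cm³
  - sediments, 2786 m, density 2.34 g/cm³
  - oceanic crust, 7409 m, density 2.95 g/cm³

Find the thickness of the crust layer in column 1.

Take the compensation level at the base of the deeper column (depth z_c below the surface of column 1) and equate Σ ρ_i t_i down to z_c; mantle fills any gap and the z_c terms cancel.
Column 1: x×2.69 + (z_c − 0 − x)×3.34
Column 2: 2088×0 + 1910×1.02 + 2786×2.34 + 7409×2.95 + (z_c − 2088 − 12105)×3.34
The z_c×3.34 term appears on both sides and cancels. Collect the known terms of each column as K = Σ(ρt)_known − 3.34 × (depth of known layers): K_1 = 0 − 3.34×0 = 0; K_2 = 30323.99 − 3.34×(2088 + 12105) = −17080.63.
Balance: K_1 − x×(3.34 − 2.69) = K_2, so x = (K_1 − K_2)/(3.34 − 2.69) = 17080.6/0.65 = 26300 m.

26300 m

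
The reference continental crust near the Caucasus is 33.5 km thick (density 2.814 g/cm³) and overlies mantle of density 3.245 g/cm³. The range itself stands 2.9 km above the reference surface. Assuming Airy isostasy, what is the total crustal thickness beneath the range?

Root depth r = h ρ_c / (ρ_m − ρ_c) = 2.9 km × 2.814 / 0.431 = 18.93 km.
Total thickness = T + h + r = 33.5 km + 2.9 km + 18.93 km = 55.3 km.

55.3 km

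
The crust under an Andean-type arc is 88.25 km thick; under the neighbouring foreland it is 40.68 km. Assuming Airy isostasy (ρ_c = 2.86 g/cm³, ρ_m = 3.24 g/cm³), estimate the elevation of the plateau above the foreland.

5.58 km

Excess crust Δ = 88.25 km − 40.68 km = 47.57 km, split between elevation h and root r with h + r = Δ.
Airy balance ρ_c h = (ρ_m − ρ_c) r gives r = h ρ_c/(ρ_m − ρ_c), so h (1 + ρ_c/(ρ_m − ρ_c)) = Δ, i.e. h = Δ (ρ_m − ρ_c)/ρ_m.
h = 47.57 km × 0.38/3.24 = 5.58 km.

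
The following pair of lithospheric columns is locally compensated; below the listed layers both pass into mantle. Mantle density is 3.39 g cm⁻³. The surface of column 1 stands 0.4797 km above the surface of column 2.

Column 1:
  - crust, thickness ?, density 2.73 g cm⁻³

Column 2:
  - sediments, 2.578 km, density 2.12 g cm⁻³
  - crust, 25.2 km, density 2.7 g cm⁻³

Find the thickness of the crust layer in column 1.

33.8 km

Take the compensation level at the base of the deeper column (depth z_c below the surface of column 1) and equate Σ ρ_i t_i down to z_c; mantle fills any gap and the z_c terms cancel.
Column 1: x×2.73 + (z_c − 0 − x)×3.39
Column 2: 0.4797×0 + 2.578×2.12 + 25.2×2.7 + (z_c − 0.4797 − 27.778)×3.39
The z_c×3.39 term appears on both sides and cancels. Collect the known terms of each column as K = Σ(ρt)_known − 3.39 × (depth of known layers): K_1 = 0 − 3.39×0 = 0; K_2 = 73.50536 − 3.39×(0.4797 + 27.778) = −22.288243.
Balance: K_1 − x×(3.39 − 2.73) = K_2, so x = (K_1 − K_2)/(3.39 − 2.73) = 22.2882/0.66 = 33.8 km.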